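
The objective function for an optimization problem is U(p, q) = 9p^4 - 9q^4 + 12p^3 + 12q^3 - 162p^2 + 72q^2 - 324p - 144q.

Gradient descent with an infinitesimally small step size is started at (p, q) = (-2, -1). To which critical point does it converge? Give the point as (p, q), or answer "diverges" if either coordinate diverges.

U is separable, so gradient descent decouples: p follows -∂U/∂p, q follows -∂U/∂q.
∂U/∂p = 36(p - 3)(p + 1)(p + 3); at p=-2 this is 180, so p decreases.
∂U/∂q = -36(q - 2)(q - 1)(q + 2); at q=-1 this is -216, so q increases.
p converges to its nearest critical value -3 (a local min of the p-part); q converges to 1. The iterate converges to (-3, 1).

(-3, 1)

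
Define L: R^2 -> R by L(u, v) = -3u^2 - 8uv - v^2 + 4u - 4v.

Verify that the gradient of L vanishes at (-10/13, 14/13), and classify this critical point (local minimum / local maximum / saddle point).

saddle point

∇L = (-6u - 8v + 4, -8u - 2v - 4); substituting (-10/13, 14/13) gives ∇L = (0, 0), so (-10/13, 14/13) is indeed a critical point.
The Hessian of L is constant: H = [[-6, -8], [-8, -2]].
det(H) = (-6)·(-2) − (-8)² = -52.
Since det(H) < 0, H is indefinite and the critical point is a saddle point.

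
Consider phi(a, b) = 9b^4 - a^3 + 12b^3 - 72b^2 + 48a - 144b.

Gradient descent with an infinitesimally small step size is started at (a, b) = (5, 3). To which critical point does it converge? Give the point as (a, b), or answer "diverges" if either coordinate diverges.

diverges

phi is separable, so gradient descent decouples: a follows -∂phi/∂a, b follows -∂phi/∂b.
∂phi/∂a = -3(a - 4)(a + 4); at a=5 this is -27, so a increases.
∂phi/∂b = 36(b - 2)(b + 1)(b + 2); at b=3 this is 720, so b decreases.
The a-coordinate has no critical point in that direction and runs off to infinity.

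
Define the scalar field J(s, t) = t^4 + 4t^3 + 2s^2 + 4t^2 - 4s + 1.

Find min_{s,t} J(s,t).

J(s,t) separates as P(s) + Q(t) + 1, so its minimum is min P + min Q + 1.
P'(s) = 4s - 4 vanishes at s ∈ {1}; Q'(t) = 4t(t + 1)(t + 2) vanishes at t ∈ {-2, -1, 0}.
Local minima of P (where P''>0): P(1)=-2. Local minima of Q: Q(-2)=0, Q(0)=0.
So the global minimum of J is P(1) + Q(-2) + 1 = -2 + 0 + 1 = -1, attained at (1, -2).

-1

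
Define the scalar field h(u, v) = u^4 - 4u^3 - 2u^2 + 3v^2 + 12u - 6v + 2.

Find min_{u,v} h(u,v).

-10

h(u,v) separates as P(u) + Q(v) + 2, so its minimum is min P + min Q + 2.
P'(u) = 4(u - 3)(u - 1)(u + 1) vanishes at u ∈ {-1, 1, 3}; Q'(v) = 6v - 6 vanishes at v ∈ {1}.
Local minima of P (where P''>0): P(-1)=-9, P(3)=-9. Local minima of Q: Q(1)=-3.
So the global minimum of h is P(-1) + Q(1) + 2 = -9 − 3 + 2 = -10, attained at (-1, 1).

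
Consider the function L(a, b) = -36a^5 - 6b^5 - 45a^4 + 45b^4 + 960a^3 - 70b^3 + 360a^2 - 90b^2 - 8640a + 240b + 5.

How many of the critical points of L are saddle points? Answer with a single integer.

L separates as a function of a plus a function of b, so ∇L=0 decouples.
∂L/∂a = -180(a - 3)(a - 2)(a + 2)(a + 4) = 0 at a ∈ {-4, -2, 2, 3}; ∂L/∂b = -30(b - 4)(b - 2)(b - 1)(b + 1) = 0 at b ∈ {-1, 1, 2, 4}.
The Hessian is diagonal: diag(L_aa, L_bb). Second derivatives: L_aa(-4)=15120, L_aa(-2)=-7200, L_aa(2)=4320, L_aa(3)=-6300; L_bb(-1)=900, L_bb(1)=-180, L_bb(2)=180, L_bb(4)=-900.
Saddle points occur where the two diagonal entries have opposite signs: (-4, 1), (-4, 4), (-2, -1), (-2, 2), (2, 1), (2, 4), (3, -1), (3, 2). Count: 8.

8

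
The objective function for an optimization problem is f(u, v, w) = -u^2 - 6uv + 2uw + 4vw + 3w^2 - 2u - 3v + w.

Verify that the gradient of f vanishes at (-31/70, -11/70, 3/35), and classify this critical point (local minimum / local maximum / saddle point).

∇f = (-2u - 6v + 2w - 2, -6u + 4w - 3, 2u + 4v + 6w + 1); substituting (-31/70, -11/70, 3/35) gives ∇f = (0, 0, 0), so (-31/70, -11/70, 3/35) is indeed a critical point.
The Hessian is constant: H = [[-2, -6, 2], [-6, 0, 4], [2, 4, 6]].
Leading principal minors: Δ₁ = -2, Δ₂ = -36, Δ₃ = -280.
The minors fit neither the all-positive nor the alternating-sign pattern, so H is indefinite: a saddle point.

saddle point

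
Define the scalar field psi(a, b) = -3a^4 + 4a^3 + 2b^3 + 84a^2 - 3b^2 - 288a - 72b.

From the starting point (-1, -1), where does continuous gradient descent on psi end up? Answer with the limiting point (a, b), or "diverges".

psi is separable, so gradient descent decouples: a follows -∂psi/∂a, b follows -∂psi/∂b.
∂psi/∂a = -12(a - 3)(a - 2)(a + 4); at a=-1 this is -432, so a increases.
∂psi/∂b = 6(b - 4)(b + 3); at b=-1 this is -60, so b increases.
a converges to its nearest critical value 2 (a local min of the a-part); b converges to 4. The iterate converges to (2, 4).

(2, 4)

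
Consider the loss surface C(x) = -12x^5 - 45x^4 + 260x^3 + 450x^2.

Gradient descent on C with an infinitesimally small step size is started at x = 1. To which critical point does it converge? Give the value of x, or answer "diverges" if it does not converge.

0

C'(x) = -60x(x - 3)(x + 1)(x + 5), so C'(1) = 1440.
Gradient descent moves in the -C' direction, i.e. x is decreasing.
The nearest critical point in that direction is x = 0, where C'' = 900 > 0 (a local minimum). The iterate converges there.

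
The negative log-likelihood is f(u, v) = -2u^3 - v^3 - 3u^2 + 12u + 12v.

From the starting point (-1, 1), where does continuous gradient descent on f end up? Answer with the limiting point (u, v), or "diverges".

(-2, -2)

f is separable, so gradient descent decouples: u follows -∂f/∂u, v follows -∂f/∂v.
∂f/∂u = -6(u - 1)(u + 2); at u=-1 this is 12, so u decreases.
∂f/∂v = -3(v - 2)(v + 2); at v=1 this is 9, so v decreases.
u converges to its nearest critical value -2 (a local min of the u-part); v converges to -2. The iterate converges to (-2, -2).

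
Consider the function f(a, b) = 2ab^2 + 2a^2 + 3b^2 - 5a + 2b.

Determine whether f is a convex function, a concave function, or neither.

The term 2ab^2 is cubic, so the Hessian is not constant.
∂²f/∂b² = 4a + 6, which takes both signs as a varies (negative for sufficiently negative a). A diagonal entry of the Hessian changing sign means the Hessian is neither positive- nor negative-semidefinite on all of R^2.

neither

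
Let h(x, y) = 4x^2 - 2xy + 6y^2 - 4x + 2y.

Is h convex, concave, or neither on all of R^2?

h is quadratic, so its Hessian is the constant matrix H = [[8, -2], [-2, 12]].
det(H) = 92, tr(H) = 20.
det(H) > 0 and tr(H) > 0, so H is positive definite everywhere: convex.

convex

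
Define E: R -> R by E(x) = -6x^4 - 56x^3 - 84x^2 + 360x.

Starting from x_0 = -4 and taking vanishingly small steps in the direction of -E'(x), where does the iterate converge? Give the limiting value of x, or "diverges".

E'(x) = -24(x - 1)(x + 3)(x + 5), so E'(-4) = -120.
Gradient descent moves in the -E' direction, i.e. x is increasing.
The nearest critical point in that direction is x = -3, where E'' = 192 > 0 (a local minimum). The iterate converges there.

-3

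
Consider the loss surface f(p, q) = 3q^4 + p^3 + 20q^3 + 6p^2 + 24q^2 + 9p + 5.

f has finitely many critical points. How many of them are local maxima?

1

f separates as a function of p plus a function of q, so ∇f=0 decouples.
∂f/∂p = 3(p + 1)(p + 3) = 0 at p ∈ {-3, -1}; ∂f/∂q = 12q(q + 1)(q + 4) = 0 at q ∈ {-4, -1, 0}.
The Hessian is diagonal: diag(f_pp, f_qq). Second derivatives: f_pp(-3)=-6, f_pp(-1)=6; f_qq(-4)=144, f_qq(-1)=-36, f_qq(0)=48.
Local maxima occur where both diagonal entries negative: (-3, -1). Count: 1.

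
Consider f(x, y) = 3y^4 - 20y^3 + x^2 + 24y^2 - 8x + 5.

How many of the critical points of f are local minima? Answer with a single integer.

2

f separates as a function of x plus a function of y, so ∇f=0 decouples.
∂f/∂x = 2(x - 4) = 0 at x ∈ {4}; ∂f/∂y = 12y(y - 4)(y - 1) = 0 at y ∈ {0, 1, 4}.
The Hessian is diagonal: diag(f_xx, f_yy). Second derivatives: f_xx(4)=2; f_yy(0)=48, f_yy(1)=-36, f_yy(4)=144.
Local minima occur where both diagonal entries positive: (4, 0), (4, 4). Count: 2.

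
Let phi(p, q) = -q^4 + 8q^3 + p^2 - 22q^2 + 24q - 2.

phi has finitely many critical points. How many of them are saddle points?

phi separates as a function of p plus a function of q, so ∇phi=0 decouples.
∂phi/∂p = 2p = 0 at p ∈ {0}; ∂phi/∂q = -4(q - 3)(q - 2)(q - 1) = 0 at q ∈ {1, 2, 3}.
The Hessian is diagonal: diag(phi_pp, phi_qq). Second derivatives: phi_pp(0)=2; phi_qq(1)=-8, phi_qq(2)=4, phi_qq(3)=-8.
Saddle points occur where the two diagonal entries have opposite signs: (0, 1), (0, 3). Count: 2.

2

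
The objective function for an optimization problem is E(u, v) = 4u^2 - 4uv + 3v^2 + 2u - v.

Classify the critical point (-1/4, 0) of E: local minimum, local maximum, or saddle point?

The Hessian of E is constant: H = [[8, -4], [-4, 6]].
det(H) = 8·6 − (-4)² = 32.
det(H) > 0 and tr(H) = 14 > 0, so H is positive definite and the point is a local minimum.

local minimum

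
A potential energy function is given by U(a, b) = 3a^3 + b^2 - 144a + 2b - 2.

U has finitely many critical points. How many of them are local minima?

U separates as a function of a plus a function of b, so ∇U=0 decouples.
∂U/∂a = 9(a - 4)(a + 4) = 0 at a ∈ {-4, 4}; ∂U/∂b = 2(b + 1) = 0 at b ∈ {-1}.
The Hessian is diagonal: diag(U_aa, U_bb). Second derivatives: U_aa(-4)=-72, U_aa(4)=72; U_bb(-1)=2.
Local minima occur where both diagonal entries positive: (4, -1). Count: 1.

1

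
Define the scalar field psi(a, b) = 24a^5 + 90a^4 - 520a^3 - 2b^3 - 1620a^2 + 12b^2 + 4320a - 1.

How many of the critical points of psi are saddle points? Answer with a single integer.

psi separates as a function of a plus a function of b, so ∇psi=0 decouples.
∂psi/∂a = 120(a - 3)(a - 1)(a + 3)(a + 4) = 0 at a ∈ {-4, -3, 1, 3}; ∂psi/∂b = -6b(b - 4) = 0 at b ∈ {0, 4}.
The Hessian is diagonal: diag(psi_aa, psi_bb). Second derivatives: psi_aa(-4)=-4200, psi_aa(-3)=2880, psi_aa(1)=-4800, psi_aa(3)=10080; psi_bb(0)=24, psi_bb(4)=-24.
Saddle points occur where the two diagonal entries have opposite signs: (-4, 0), (-3, 4), (1, 0), (3, 4). Count: 4.

4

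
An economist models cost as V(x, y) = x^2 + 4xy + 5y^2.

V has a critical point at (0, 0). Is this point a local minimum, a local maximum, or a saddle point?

The Hessian of V is constant: H = [[2, 4], [4, 10]].
det(H) = 2·10 − 4² = 4.
det(H) > 0 and tr(H) = 12 > 0, so H is positive definite and the point is a local minimum.

local minimum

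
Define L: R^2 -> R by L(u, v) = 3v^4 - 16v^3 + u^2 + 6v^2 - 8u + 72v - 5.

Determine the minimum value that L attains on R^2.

L(u,v) separates as P(u) + Q(v) − 5, so its minimum is min P + min Q − 5.
P'(u) = 2u - 8 vanishes at u ∈ {4}; Q'(v) = 12(v - 3)(v - 2)(v + 1) vanishes at v ∈ {-1, 2, 3}.
Local minima of P (where P''>0): P(4)=-16. Local minima of Q: Q(-1)=-47, Q(3)=81.
So the global minimum of L is P(4) + Q(-1) − 5 = -16 − 47 − 5 = -68, attained at (4, -1).

-68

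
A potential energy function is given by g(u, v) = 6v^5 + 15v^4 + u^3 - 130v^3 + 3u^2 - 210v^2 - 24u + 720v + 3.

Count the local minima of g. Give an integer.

g separates as a function of u plus a function of v, so ∇g=0 decouples.
∂g/∂u = 3(u - 2)(u + 4) = 0 at u ∈ {-4, 2}; ∂g/∂v = 30(v - 3)(v - 1)(v + 2)(v + 4) = 0 at v ∈ {-4, -2, 1, 3}.
The Hessian is diagonal: diag(g_uu, g_vv). Second derivatives: g_uu(-4)=-18, g_uu(2)=18; g_vv(-4)=-2100, g_vv(-2)=900, g_vv(1)=-900, g_vv(3)=2100.
Local minima occur where both diagonal entries positive: (2, -2), (2, 3). Count: 2.

2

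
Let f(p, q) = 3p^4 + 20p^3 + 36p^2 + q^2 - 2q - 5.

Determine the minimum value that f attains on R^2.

-6

f(p,q) separates as A(p) + B(q) − 5, so its minimum is min A + min B − 5.
A'(p) = 12p(p + 2)(p + 3) vanishes at p ∈ {-3, -2, 0}; B'(q) = 2q - 2 vanishes at q ∈ {1}.
Local minima of A (where A''>0): A(-3)=27, A(0)=0. Local minima of B: B(1)=-1.
So the global minimum of f is A(0) + B(1) − 5 = 0 − 1 − 5 = -6, attained at (0, 1).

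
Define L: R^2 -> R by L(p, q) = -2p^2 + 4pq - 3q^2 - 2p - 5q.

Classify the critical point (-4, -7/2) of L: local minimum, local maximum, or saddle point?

local maximum

The Hessian of L is constant: H = [[-4, 4], [4, -6]].
det(H) = (-4)·(-6) − 4² = 8.
det(H) > 0 and tr(H) = -10 < 0, so H is negative definite and the point is a local maximum.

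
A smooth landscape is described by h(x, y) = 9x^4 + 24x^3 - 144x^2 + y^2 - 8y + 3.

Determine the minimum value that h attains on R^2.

h(x,y) separates as P(x) + Q(y) + 3, so its minimum is min P + min Q + 3.
P'(x) = 36x(x - 2)(x + 4) vanishes at x ∈ {-4, 0, 2}; Q'(y) = 2y - 8 vanishes at y ∈ {4}.
Local minima of P (where P''>0): P(-4)=-1536, P(2)=-240. Local minima of Q: Q(4)=-16.
So the global minimum of h is P(-4) + Q(4) + 3 = -1536 − 16 + 3 = -1549, attained at (-4, 4).

-1549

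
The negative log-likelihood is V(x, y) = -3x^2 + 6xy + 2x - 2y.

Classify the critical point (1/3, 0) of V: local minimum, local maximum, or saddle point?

saddle point

The Hessian of V is constant: H = [[-6, 6], [6, 0]].
det(H) = (-6)·0 − 6² = -36.
Since det(H) < 0, H is indefinite and the critical point is a saddle point.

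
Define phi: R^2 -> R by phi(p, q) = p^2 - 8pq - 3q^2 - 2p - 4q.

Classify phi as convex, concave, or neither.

phi is quadratic, so its Hessian is the constant matrix H = [[2, -8], [-8, -6]].
det(H) = -76, tr(H) = -4.
det(H) < 0, so H is indefinite: neither convex nor concave.

neither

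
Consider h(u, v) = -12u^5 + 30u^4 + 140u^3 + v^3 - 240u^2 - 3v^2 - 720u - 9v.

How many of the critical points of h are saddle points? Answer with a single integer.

4

h separates as a function of u plus a function of v, so ∇h=0 decouples.
∂h/∂u = -60(u - 3)(u - 2)(u + 1)(u + 2) = 0 at u ∈ {-2, -1, 2, 3}; ∂h/∂v = 3(v - 3)(v + 1) = 0 at v ∈ {-1, 3}.
The Hessian is diagonal: diag(h_uu, h_vv). Second derivatives: h_uu(-2)=1200, h_uu(-1)=-720, h_uu(2)=720, h_uu(3)=-1200; h_vv(-1)=-12, h_vv(3)=12.
Saddle points occur where the two diagonal entries have opposite signs: (-2, -1), (-1, 3), (2, -1), (3, 3). Count: 4.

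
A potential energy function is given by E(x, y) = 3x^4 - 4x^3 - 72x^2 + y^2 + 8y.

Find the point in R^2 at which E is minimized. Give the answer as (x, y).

(4, -4)

E(x,y) separates as P(x) + Q(y), so its minimum is min P + min Q.
P'(x) = 12x(x - 4)(x + 3) vanishes at x ∈ {-3, 0, 4}; Q'(y) = 2y + 8 vanishes at y ∈ {-4}.
Local minima of P (where P''>0): P(-3)=-297, P(4)=-640. Local minima of Q: Q(-4)=-16.
So the global minimum of E is P(4) + Q(-4) = -640 − 16 = -656, attained at (4, -4).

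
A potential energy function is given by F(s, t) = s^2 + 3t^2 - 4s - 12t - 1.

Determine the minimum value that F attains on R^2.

F(s,t) separates as P(s) + Q(t) − 1, so its minimum is min P + min Q − 1.
P'(s) = 2s - 4 vanishes at s ∈ {2}; Q'(t) = 6(t - 2) vanishes at t ∈ {2}.
Local minima of P (where P''>0): P(2)=-4. Local minima of Q: Q(2)=-12.
So the global minimum of F is P(2) + Q(2) − 1 = -4 − 12 − 1 = -17, attained at (2, 2).

-17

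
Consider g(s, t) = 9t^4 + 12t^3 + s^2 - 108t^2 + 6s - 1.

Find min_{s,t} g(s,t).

g(s,t) separates as P(s) + Q(t) − 1, so its minimum is min P + min Q − 1.
P'(s) = 2s + 6 vanishes at s ∈ {-3}; Q'(t) = 36t(t - 2)(t + 3) vanishes at t ∈ {-3, 0, 2}.
Local minima of P (where P''>0): P(-3)=-9. Local minima of Q: Q(-3)=-567, Q(2)=-192.
So the global minimum of g is P(-3) + Q(-3) − 1 = -9 − 567 − 1 = -577, attained at (-3, -3).

-577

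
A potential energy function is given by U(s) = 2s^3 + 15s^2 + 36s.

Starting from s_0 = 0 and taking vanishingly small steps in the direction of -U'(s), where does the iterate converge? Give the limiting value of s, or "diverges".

U'(s) = 6(s + 2)(s + 3), so U'(0) = 36.
Gradient descent moves in the -U' direction, i.e. s is decreasing.
The nearest critical point in that direction is s = -2, where U'' = 6 > 0 (a local minimum). The iterate converges there.

-2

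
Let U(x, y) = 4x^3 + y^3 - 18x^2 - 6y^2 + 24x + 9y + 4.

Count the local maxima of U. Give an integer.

1

U separates as a function of x plus a function of y, so ∇U=0 decouples.
∂U/∂x = 12(x - 2)(x - 1) = 0 at x ∈ {1, 2}; ∂U/∂y = 3(y - 3)(y - 1) = 0 at y ∈ {1, 3}.
The Hessian is diagonal: diag(U_xx, U_yy). Second derivatives: U_xx(1)=-12, U_xx(2)=12; U_yy(1)=-6, U_yy(3)=6.
Local maxima occur where both diagonal entries negative: (1, 1). Count: 1.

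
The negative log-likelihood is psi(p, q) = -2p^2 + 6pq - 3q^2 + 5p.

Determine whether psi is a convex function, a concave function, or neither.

neither

psi is quadratic, so its Hessian is the constant matrix H = [[-4, 6], [6, -6]].
det(H) = -12, tr(H) = -10.
det(H) < 0, so H is indefinite: neither convex nor concave.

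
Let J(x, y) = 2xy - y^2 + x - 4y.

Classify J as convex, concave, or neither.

neither

J is quadratic, so its Hessian is the constant matrix H = [[0, 2], [2, -2]].
det(H) = -4, tr(H) = -2.
det(H) < 0, so H is indefinite: neither convex nor concave.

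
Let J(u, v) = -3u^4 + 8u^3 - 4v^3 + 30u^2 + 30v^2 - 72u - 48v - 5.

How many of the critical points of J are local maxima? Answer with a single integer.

2

J separates as a function of u plus a function of v, so ∇J=0 decouples.
∂J/∂u = -12(u - 3)(u - 1)(u + 2) = 0 at u ∈ {-2, 1, 3}; ∂J/∂v = -12(v - 4)(v - 1) = 0 at v ∈ {1, 4}.
The Hessian is diagonal: diag(J_uu, J_vv). Second derivatives: J_uu(-2)=-180, J_uu(1)=72, J_uu(3)=-120; J_vv(1)=36, J_vv(4)=-36.
Local maxima occur where both diagonal entries negative: (-2, 4), (3, 4). Count: 2.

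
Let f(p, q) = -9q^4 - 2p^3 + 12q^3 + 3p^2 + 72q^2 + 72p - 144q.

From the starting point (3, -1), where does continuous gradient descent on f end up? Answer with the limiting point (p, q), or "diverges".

(-3, 1)

f is separable, so gradient descent decouples: p follows -∂f/∂p, q follows -∂f/∂q.
∂f/∂p = -6(p - 4)(p + 3); at p=3 this is 36, so p decreases.
∂f/∂q = -36(q - 2)(q - 1)(q + 2); at q=-1 this is -216, so q increases.
p converges to its nearest critical value -3 (a local min of the p-part); q converges to 1. The iterate converges to (-3, 1).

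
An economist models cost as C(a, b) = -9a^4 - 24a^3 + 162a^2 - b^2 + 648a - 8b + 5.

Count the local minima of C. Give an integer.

0

C separates as a function of a plus a function of b, so ∇C=0 decouples.
∂C/∂a = -36(a - 3)(a + 2)(a + 3) = 0 at a ∈ {-3, -2, 3}; ∂C/∂b = -2(b + 4) = 0 at b ∈ {-4}.
The Hessian is diagonal: diag(C_aa, C_bb). Second derivatives: C_aa(-3)=-216, C_aa(-2)=180, C_aa(3)=-1080; C_bb(-4)=-2.
Local minima occur where both diagonal entries positive: none. Count: 0.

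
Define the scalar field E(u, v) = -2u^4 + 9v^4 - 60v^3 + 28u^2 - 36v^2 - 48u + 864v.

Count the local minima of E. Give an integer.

2

E separates as a function of u plus a function of v, so ∇E=0 decouples.
∂E/∂u = -8(u - 2)(u - 1)(u + 3) = 0 at u ∈ {-3, 1, 2}; ∂E/∂v = 36(v - 4)(v - 3)(v + 2) = 0 at v ∈ {-2, 3, 4}.
The Hessian is diagonal: diag(E_uu, E_vv). Second derivatives: E_uu(-3)=-160, E_uu(1)=32, E_uu(2)=-40; E_vv(-2)=1080, E_vv(3)=-180, E_vv(4)=216.
Local minima occur where both diagonal entries positive: (1, -2), (1, 4). Count: 2.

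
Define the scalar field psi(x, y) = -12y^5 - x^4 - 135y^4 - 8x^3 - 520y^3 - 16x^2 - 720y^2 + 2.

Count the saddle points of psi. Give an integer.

psi separates as a function of x plus a function of y, so ∇psi=0 decouples.
∂psi/∂x = -4x(x + 2)(x + 4) = 0 at x ∈ {-4, -2, 0}; ∂psi/∂y = -60y(y + 2)(y + 3)(y + 4) = 0 at y ∈ {-4, -3, -2, 0}.
The Hessian is diagonal: diag(psi_xx, psi_yy). Second derivatives: psi_xx(-4)=-32, psi_xx(-2)=16, psi_xx(0)=-32; psi_yy(-4)=480, psi_yy(-3)=-180, psi_yy(-2)=240, psi_yy(0)=-1440.
Saddle points occur where the two diagonal entries have opposite signs: (-4, -4), (-4, -2), (-2, -3), (-2, 0), (0, -4), (0, -2). Count: 6.

6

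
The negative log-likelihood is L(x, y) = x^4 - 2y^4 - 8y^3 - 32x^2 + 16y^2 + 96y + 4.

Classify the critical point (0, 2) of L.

The mixed partial ∂²L/∂x∂y is 0, so the Hessian at any point is diag(L_xx, L_yy) = diag(4(3x^2 - 16), 8(-3y^2 - 6y + 4)).
At (0, 2): H = diag(-64, -160).
Both eigenvalues are negative, so H is negative definite: a local maximum.

local maximum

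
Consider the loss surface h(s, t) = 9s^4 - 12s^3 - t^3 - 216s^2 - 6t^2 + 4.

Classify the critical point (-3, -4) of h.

local minimum

The mixed partial ∂²h/∂s∂t is 0, so the Hessian at any point is diag(h_ss, h_tt) = diag(36(3s^2 - 2s - 12), -6(t + 2)).
At (-3, -4): H = diag(756, 12).
Both eigenvalues are positive, so H is positive definite: a local minimum.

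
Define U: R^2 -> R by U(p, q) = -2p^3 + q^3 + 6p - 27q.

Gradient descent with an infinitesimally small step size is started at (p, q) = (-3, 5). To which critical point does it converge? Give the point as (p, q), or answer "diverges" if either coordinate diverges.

(-1, 3)

U is separable, so gradient descent decouples: p follows -∂U/∂p, q follows -∂U/∂q.
∂U/∂p = -6(p - 1)(p + 1); at p=-3 this is -48, so p increases.
∂U/∂q = 3(q - 3)(q + 3); at q=5 this is 48, so q decreases.
p converges to its nearest critical value -1 (a local min of the p-part); q converges to 3. The iterate converges to (-1, 3).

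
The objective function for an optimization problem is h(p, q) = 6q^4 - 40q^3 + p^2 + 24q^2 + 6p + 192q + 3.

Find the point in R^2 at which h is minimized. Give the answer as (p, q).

h(p,q) separates as A(p) + B(q) + 3, so its minimum is min A + min B + 3.
A'(p) = 2p + 6 vanishes at p ∈ {-3}; B'(q) = 24(q - 4)(q - 2)(q + 1) vanishes at q ∈ {-1, 2, 4}.
Local minima of A (where A''>0): A(-3)=-9. Local minima of B: B(-1)=-122, B(4)=128.
So the global minimum of h is A(-3) + B(-1) + 3 = -9 − 122 + 3 = -128, attained at (-3, -1).

(-3, -1)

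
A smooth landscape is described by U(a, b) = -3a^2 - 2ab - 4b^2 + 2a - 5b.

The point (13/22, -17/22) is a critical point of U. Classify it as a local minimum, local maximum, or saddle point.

local maximum

The Hessian of U is constant: H = [[-6, -2], [-2, -8]].
det(H) = (-6)·(-8) − (-2)² = 44.
det(H) > 0 and tr(H) = -14 < 0, so H is negative definite and the point is a local maximum.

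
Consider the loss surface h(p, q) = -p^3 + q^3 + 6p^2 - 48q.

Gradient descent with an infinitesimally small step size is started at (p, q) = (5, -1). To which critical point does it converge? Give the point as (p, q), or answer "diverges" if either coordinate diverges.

diverges

h is separable, so gradient descent decouples: p follows -∂h/∂p, q follows -∂h/∂q.
∂h/∂p = -3p(p - 4); at p=5 this is -15, so p increases.
∂h/∂q = 3(q - 4)(q + 4); at q=-1 this is -45, so q increases.
The p-coordinate has no critical point in that direction and runs off to infinity.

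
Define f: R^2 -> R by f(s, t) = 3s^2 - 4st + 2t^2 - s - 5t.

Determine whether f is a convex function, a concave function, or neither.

convex

f is quadratic, so its Hessian is the constant matrix H = [[6, -4], [-4, 4]].
det(H) = 8, tr(H) = 10.
det(H) > 0 and tr(H) > 0, so H is positive definite everywhere: convex.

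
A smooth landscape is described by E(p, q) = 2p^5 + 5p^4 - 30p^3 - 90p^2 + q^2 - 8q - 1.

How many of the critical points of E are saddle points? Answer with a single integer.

2

E separates as a function of p plus a function of q, so ∇E=0 decouples.
∂E/∂p = 10p(p - 3)(p + 2)(p + 3) = 0 at p ∈ {-3, -2, 0, 3}; ∂E/∂q = 2(q - 4) = 0 at q ∈ {4}.
The Hessian is diagonal: diag(E_pp, E_qq). Second derivatives: E_pp(-3)=-180, E_pp(-2)=100, E_pp(0)=-180, E_pp(3)=900; E_qq(4)=2.
Saddle points occur where the two diagonal entries have opposite signs: (-3, 4), (0, 4). Count: 2.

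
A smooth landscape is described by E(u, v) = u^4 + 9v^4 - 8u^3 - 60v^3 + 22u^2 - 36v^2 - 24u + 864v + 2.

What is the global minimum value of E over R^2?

E(u,v) separates as P(u) + Q(v) + 2, so its minimum is min P + min Q + 2.
P'(u) = 4(u - 3)(u - 2)(u - 1) vanishes at u ∈ {1, 2, 3}; Q'(v) = 36(v - 4)(v - 3)(v + 2) vanishes at v ∈ {-2, 3, 4}.
Local minima of P (where P''>0): P(1)=-9, P(3)=-9. Local minima of Q: Q(-2)=-1248, Q(4)=1344.
So the global minimum of E is P(1) + Q(-2) + 2 = -9 − 1248 + 2 = -1255, attained at (1, -2).

-1255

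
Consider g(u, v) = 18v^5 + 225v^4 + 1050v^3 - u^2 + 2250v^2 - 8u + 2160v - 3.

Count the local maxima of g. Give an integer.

2

g separates as a function of u plus a function of v, so ∇g=0 decouples.
∂g/∂u = -2(u + 4) = 0 at u ∈ {-4}; ∂g/∂v = 90(v + 1)(v + 2)(v + 3)(v + 4) = 0 at v ∈ {-4, -3, -2, -1}.
The Hessian is diagonal: diag(g_uu, g_vv). Second derivatives: g_uu(-4)=-2; g_vv(-4)=-540, g_vv(-3)=180, g_vv(-2)=-180, g_vv(-1)=540.
Local maxima occur where both diagonal entries negative: (-4, -4), (-4, -2). Count: 2.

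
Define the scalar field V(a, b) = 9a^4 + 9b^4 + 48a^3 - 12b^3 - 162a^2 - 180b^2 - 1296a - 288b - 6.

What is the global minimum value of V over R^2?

-5823

V(a,b) separates as P(a) + Q(b) − 6, so its minimum is min P + min Q − 6.
P'(a) = 36(a - 3)(a + 3)(a + 4) vanishes at a ∈ {-4, -3, 3}; Q'(b) = 36(b - 4)(b + 1)(b + 2) vanishes at b ∈ {-2, -1, 4}.
Local minima of P (where P''>0): P(-4)=1824, P(3)=-3321. Local minima of Q: Q(-2)=96, Q(4)=-2496.
So the global minimum of V is P(3) + Q(4) − 6 = -3321 − 2496 − 6 = -5823, attained at (3, 4).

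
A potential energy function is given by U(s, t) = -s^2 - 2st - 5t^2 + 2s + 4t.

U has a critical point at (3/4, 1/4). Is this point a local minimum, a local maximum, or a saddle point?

local maximum

The Hessian of U is constant: H = [[-2, -2], [-2, -10]].
det(H) = (-2)·(-10) − (-2)² = 16.
det(H) > 0 and tr(H) = -12 < 0, so H is negative definite and the point is a local maximum.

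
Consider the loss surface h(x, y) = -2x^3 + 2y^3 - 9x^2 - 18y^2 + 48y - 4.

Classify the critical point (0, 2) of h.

local maximum

The mixed partial ∂²h/∂x∂y is 0, so the Hessian at any point is diag(h_xx, h_yy) = diag(-6(2x + 3), 12(y - 3)).
At (0, 2): H = diag(-18, -12).
Both eigenvalues are negative, so H is negative definite: a local maximum.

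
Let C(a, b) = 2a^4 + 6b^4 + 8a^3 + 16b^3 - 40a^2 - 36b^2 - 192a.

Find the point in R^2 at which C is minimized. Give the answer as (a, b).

C(a,b) separates as P(a) + Q(b), so its minimum is min P + min Q.
P'(a) = 8(a - 3)(a + 2)(a + 4) vanishes at a ∈ {-4, -2, 3}; Q'(b) = 24b(b - 1)(b + 3) vanishes at b ∈ {-3, 0, 1}.
Local minima of P (where P''>0): P(-4)=128, P(3)=-558. Local minima of Q: Q(-3)=-270, Q(1)=-14.
So the global minimum of C is P(3) + Q(-3) = -558 − 270 = -828, attained at (3, -3).

(3, -3)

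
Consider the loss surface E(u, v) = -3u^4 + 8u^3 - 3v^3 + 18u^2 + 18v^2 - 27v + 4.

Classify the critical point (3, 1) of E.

saddle point

The mixed partial ∂²E/∂u∂v is 0, so the Hessian at any point is diag(E_uu, E_vv) = diag(12(-3u^2 + 4u + 3), 18(-v + 2)).
At (3, 1): H = diag(-144, 18).
The eigenvalues have opposite signs, so H is indefinite: a saddle point.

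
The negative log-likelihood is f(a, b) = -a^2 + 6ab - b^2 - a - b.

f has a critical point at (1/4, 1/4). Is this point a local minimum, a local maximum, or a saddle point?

The Hessian of f is constant: H = [[-2, 6], [6, -2]].
det(H) = (-2)·(-2) − 6² = -32.
Since det(H) < 0, H is indefinite and the critical point is a saddle point.

saddle point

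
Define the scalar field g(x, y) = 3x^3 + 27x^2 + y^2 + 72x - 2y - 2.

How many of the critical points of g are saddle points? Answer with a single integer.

1

g separates as a function of x plus a function of y, so ∇g=0 decouples.
∂g/∂x = 9(x + 2)(x + 4) = 0 at x ∈ {-4, -2}; ∂g/∂y = 2(y - 1) = 0 at y ∈ {1}.
The Hessian is diagonal: diag(g_xx, g_yy). Second derivatives: g_xx(-4)=-18, g_xx(-2)=18; g_yy(1)=2.
Saddle points occur where the two diagonal entries have opposite signs: (-4, 1). Count: 1.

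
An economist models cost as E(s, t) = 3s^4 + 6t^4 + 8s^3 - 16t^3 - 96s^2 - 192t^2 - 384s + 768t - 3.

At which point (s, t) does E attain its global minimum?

(4, -4)

E(s,t) separates as P(s) + Q(t) − 3, so its minimum is min P + min Q − 3.
P'(s) = 12(s - 4)(s + 2)(s + 4) vanishes at s ∈ {-4, -2, 4}; Q'(t) = 24(t - 4)(t - 2)(t + 4) vanishes at t ∈ {-4, 2, 4}.
Local minima of P (where P''>0): P(-4)=256, P(4)=-1792. Local minima of Q: Q(-4)=-3584, Q(4)=512.
So the global minimum of E is P(4) + Q(-4) − 3 = -1792 − 3584 − 3 = -5379, attained at (4, -4).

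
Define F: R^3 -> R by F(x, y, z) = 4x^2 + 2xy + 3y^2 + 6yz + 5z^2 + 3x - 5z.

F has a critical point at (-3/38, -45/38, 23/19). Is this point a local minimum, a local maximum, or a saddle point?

The Hessian is constant: H = [[8, 2, 0], [2, 6, 6], [0, 6, 10]].
Leading principal minors: Δ₁ = 8, Δ₂ = 44, Δ₃ = 152.
All leading minors are positive, so H is positive definite: a local minimum.

local minimum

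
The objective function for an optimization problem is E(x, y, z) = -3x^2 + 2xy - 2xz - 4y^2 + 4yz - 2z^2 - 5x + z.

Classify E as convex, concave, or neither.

concave

E is quadratic, so its Hessian is the constant matrix H = [[-6, 2, -2], [2, -8, 4], [-2, 4, -4]].
Leading principal minors: -6, 44, -80.
Signs alternate −, +, − ⇒ H ≺ 0 ⇒ concave.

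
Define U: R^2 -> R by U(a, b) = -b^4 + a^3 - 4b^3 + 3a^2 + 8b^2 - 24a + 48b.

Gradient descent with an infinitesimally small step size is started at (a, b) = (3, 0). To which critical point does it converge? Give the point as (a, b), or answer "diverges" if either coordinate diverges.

(2, -2)

U is separable, so gradient descent decouples: a follows -∂U/∂a, b follows -∂U/∂b.
∂U/∂a = 3(a - 2)(a + 4); at a=3 this is 21, so a decreases.
∂U/∂b = -4(b - 2)(b + 2)(b + 3); at b=0 this is 48, so b decreases.
a converges to its nearest critical value 2 (a local min of the a-part); b converges to -2. The iterate converges to (2, -2).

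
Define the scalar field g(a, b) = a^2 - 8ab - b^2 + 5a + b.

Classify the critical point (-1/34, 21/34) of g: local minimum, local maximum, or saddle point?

The Hessian of g is constant: H = [[2, -8], [-8, -2]].
det(H) = 2·(-2) − (-8)² = -68.
Since det(H) < 0, H is indefinite and the critical point is a saddle point.

saddle point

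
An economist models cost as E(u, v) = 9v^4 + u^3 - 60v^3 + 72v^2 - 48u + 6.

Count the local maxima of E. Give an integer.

E separates as a function of u plus a function of v, so ∇E=0 decouples.
∂E/∂u = 3(u - 4)(u + 4) = 0 at u ∈ {-4, 4}; ∂E/∂v = 36v(v - 4)(v - 1) = 0 at v ∈ {0, 1, 4}.
The Hessian is diagonal: diag(E_uu, E_vv). Second derivatives: E_uu(-4)=-24, E_uu(4)=24; E_vv(0)=144, E_vv(1)=-108, E_vv(4)=432.
Local maxima occur where both diagonal entries negative: (-4, 1). Count: 1.

1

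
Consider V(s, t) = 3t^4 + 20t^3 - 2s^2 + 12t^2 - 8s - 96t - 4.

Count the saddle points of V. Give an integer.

V separates as a function of s plus a function of t, so ∇V=0 decouples.
∂V/∂s = -4(s + 2) = 0 at s ∈ {-2}; ∂V/∂t = 12(t - 1)(t + 2)(t + 4) = 0 at t ∈ {-4, -2, 1}.
The Hessian is diagonal: diag(V_ss, V_tt). Second derivatives: V_ss(-2)=-4; V_tt(-4)=120, V_tt(-2)=-72, V_tt(1)=180.
Saddle points occur where the two diagonal entries have opposite signs: (-2, -4), (-2, 1). Count: 2.

2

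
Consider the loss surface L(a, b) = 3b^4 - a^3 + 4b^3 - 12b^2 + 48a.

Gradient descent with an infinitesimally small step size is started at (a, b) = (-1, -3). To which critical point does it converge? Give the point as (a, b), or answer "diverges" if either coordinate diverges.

L is separable, so gradient descent decouples: a follows -∂L/∂a, b follows -∂L/∂b.
∂L/∂a = -3(a - 4)(a + 4); at a=-1 this is 45, so a decreases.
∂L/∂b = 12b(b - 1)(b + 2); at b=-3 this is -144, so b increases.
a converges to its nearest critical value -4 (a local min of the a-part); b converges to -2. The iterate converges to (-4, -2).

(-4, -2)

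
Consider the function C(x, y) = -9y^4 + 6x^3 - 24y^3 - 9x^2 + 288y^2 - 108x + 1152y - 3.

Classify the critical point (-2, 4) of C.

local maximum

The mixed partial ∂²C/∂x∂y is 0, so the Hessian at any point is diag(C_xx, C_yy) = diag(18(2x - 1), 36(-3y^2 - 4y + 16)).
At (-2, 4): H = diag(-90, -1728).
Both eigenvalues are negative, so H is negative definite: a local maximum.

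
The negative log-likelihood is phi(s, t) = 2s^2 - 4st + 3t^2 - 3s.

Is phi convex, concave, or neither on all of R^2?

convex

phi is quadratic, so its Hessian is the constant matrix H = [[4, -4], [-4, 6]].
det(H) = 8, tr(H) = 10.
det(H) > 0 and tr(H) > 0, so H is positive definite everywhere: convex.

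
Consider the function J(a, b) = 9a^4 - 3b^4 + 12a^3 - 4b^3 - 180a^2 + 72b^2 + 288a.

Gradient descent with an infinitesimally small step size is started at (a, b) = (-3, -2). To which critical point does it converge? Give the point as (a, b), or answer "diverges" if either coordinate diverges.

(-4, 0)

J is separable, so gradient descent decouples: a follows -∂J/∂a, b follows -∂J/∂b.
∂J/∂a = 36(a - 2)(a - 1)(a + 4); at a=-3 this is 720, so a decreases.
∂J/∂b = -12b(b - 3)(b + 4); at b=-2 this is -240, so b increases.
a converges to its nearest critical value -4 (a local min of the a-part); b converges to 0. The iterate converges to (-4, 0).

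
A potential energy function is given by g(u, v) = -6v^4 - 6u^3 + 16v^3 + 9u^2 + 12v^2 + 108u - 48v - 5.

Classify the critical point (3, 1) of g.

The mixed partial ∂²g/∂u∂v is 0, so the Hessian at any point is diag(g_uu, g_vv) = diag(18(-2u + 1), 24(-3v^2 + 4v + 1)).
At (3, 1): H = diag(-90, 48).
The eigenvalues have opposite signs, so H is indefinite: a saddle point.

saddle point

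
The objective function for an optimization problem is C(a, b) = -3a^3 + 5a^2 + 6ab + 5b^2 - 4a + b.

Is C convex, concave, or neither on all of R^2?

The term -3a^3 is cubic, so the Hessian is not constant.
∂²C/∂a² = -18a + 10, which takes both signs as a varies (negative for sufficiently large a). A diagonal entry of the Hessian changing sign means the Hessian is neither positive- nor negative-semidefinite on all of R^2.

neither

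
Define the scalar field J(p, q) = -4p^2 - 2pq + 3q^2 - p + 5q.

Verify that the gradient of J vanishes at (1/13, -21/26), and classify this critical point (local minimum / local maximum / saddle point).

∇J = (-8p - 2q - 1, -2p + 6q + 5); substituting (1/13, -21/26) gives ∇J = (0, 0), so (1/13, -21/26) is indeed a critical point.
The Hessian of J is constant: H = [[-8, -2], [-2, 6]].
det(H) = (-8)·6 − (-2)² = -52.
Since det(H) < 0, H is indefinite and the critical point is a saddle point.

saddle point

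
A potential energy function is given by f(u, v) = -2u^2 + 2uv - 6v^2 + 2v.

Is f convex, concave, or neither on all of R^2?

f is quadratic, so its Hessian is the constant matrix H = [[-4, 2], [2, -12]].
det(H) = 44, tr(H) = -16.
det(H) > 0 and tr(H) < 0, so H is negative definite everywhere: concave.

concave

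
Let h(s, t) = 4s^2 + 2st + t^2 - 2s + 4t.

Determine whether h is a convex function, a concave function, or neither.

h is quadratic, so its Hessian is the constant matrix H = [[8, 2], [2, 2]].
det(H) = 12, tr(H) = 10.
det(H) > 0 and tr(H) > 0, so H is positive definite everywhere: convex.

convex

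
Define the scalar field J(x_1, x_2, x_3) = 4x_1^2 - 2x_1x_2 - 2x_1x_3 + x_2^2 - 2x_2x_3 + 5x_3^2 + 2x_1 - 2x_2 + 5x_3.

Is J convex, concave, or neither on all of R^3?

J is quadratic, so its Hessian is the constant matrix H = [[8, -2, -2], [-2, 2, -2], [-2, -2, 10]].
Leading principal minors: 8, 12, 64.
All positive ⇒ H ≻ 0 ⇒ convex.

convex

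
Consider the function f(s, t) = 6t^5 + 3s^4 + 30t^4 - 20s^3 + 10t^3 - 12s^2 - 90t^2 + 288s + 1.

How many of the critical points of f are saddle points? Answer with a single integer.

6

f separates as a function of s plus a function of t, so ∇f=0 decouples.
∂f/∂s = 12(s - 4)(s - 3)(s + 2) = 0 at s ∈ {-2, 3, 4}; ∂f/∂t = 30t(t - 1)(t + 2)(t + 3) = 0 at t ∈ {-3, -2, 0, 1}.
The Hessian is diagonal: diag(f_ss, f_tt). Second derivatives: f_ss(-2)=360, f_ss(3)=-60, f_ss(4)=72; f_tt(-3)=-360, f_tt(-2)=180, f_tt(0)=-180, f_tt(1)=360.
Saddle points occur where the two diagonal entries have opposite signs: (-2, -3), (-2, 0), (3, -2), (3, 1), (4, -3), (4, 0). Count: 6.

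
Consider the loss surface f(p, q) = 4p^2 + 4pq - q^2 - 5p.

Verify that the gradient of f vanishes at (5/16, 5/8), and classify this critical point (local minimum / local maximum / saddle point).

∇f = (8p + 4q - 5, 4p - 2q); substituting (5/16, 5/8) gives ∇f = (0, 0), so (5/16, 5/8) is indeed a critical point.
The Hessian of f is constant: H = [[8, 4], [4, -2]].
det(H) = 8·(-2) − 4² = -32.
Since det(H) < 0, H is indefinite and the critical point is a saddle point.

saddle point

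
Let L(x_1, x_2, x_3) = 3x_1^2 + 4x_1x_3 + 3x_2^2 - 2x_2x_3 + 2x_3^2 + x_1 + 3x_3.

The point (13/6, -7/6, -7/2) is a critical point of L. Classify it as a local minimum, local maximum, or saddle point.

local minimum

The Hessian is constant: H = [[6, 0, 4], [0, 6, -2], [4, -2, 4]].
Leading principal minors: Δ₁ = 6, Δ₂ = 36, Δ₃ = 24.
All leading minors are positive, so H is positive definite: a local minimum.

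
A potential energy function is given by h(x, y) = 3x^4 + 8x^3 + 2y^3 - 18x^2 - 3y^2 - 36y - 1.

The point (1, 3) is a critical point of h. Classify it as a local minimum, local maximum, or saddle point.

local minimum

The mixed partial ∂²h/∂x∂y is 0, so the Hessian at any point is diag(h_xx, h_yy) = diag(12(3x^2 + 4x - 3), 6(2y - 1)).
At (1, 3): H = diag(48, 30).
Both eigenvalues are positive, so H is positive definite: a local minimum.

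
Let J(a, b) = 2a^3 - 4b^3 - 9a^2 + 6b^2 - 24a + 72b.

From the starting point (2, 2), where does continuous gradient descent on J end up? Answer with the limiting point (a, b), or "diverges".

J is separable, so gradient descent decouples: a follows -∂J/∂a, b follows -∂J/∂b.
∂J/∂a = 6(a - 4)(a + 1); at a=2 this is -36, so a increases.
∂J/∂b = -12(b - 3)(b + 2); at b=2 this is 48, so b decreases.
a converges to its nearest critical value 4 (a local min of the a-part); b converges to -2. The iterate converges to (4, -2).

(4, -2)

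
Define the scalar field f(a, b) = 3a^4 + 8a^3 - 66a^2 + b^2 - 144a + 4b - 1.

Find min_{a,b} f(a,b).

f(a,b) separates as P(a) + Q(b) − 1, so its minimum is min P + min Q − 1.
P'(a) = 12(a - 3)(a + 1)(a + 4) vanishes at a ∈ {-4, -1, 3}; Q'(b) = 2b + 4 vanishes at b ∈ {-2}.
Local minima of P (where P''>0): P(-4)=-224, P(3)=-567. Local minima of Q: Q(-2)=-4.
So the global minimum of f is P(3) + Q(-2) − 1 = -567 − 4 − 1 = -572, attained at (3, -2).

-572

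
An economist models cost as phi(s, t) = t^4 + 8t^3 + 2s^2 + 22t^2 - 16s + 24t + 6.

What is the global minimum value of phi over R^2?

phi(s,t) separates as P(s) + Q(t) + 6, so its minimum is min P + min Q + 6.
P'(s) = 4s - 16 vanishes at s ∈ {4}; Q'(t) = 4(t + 1)(t + 2)(t + 3) vanishes at t ∈ {-3, -2, -1}.
Local minima of P (where P''>0): P(4)=-32. Local minima of Q: Q(-3)=-9, Q(-1)=-9.
So the global minimum of phi is P(4) + Q(-3) + 6 = -32 − 9 + 6 = -35, attained at (4, -3).

-35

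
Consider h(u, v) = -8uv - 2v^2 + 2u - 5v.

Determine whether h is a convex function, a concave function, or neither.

h is quadratic, so its Hessian is the constant matrix H = [[0, -8], [-8, -4]].
det(H) = -64, tr(H) = -4.
det(H) < 0, so H is indefinite: neither convex nor concave.

neither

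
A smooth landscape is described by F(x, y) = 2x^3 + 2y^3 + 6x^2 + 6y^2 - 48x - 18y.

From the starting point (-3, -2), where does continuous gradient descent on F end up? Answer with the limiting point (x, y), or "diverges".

F is separable, so gradient descent decouples: x follows -∂F/∂x, y follows -∂F/∂y.
∂F/∂x = 6(x - 2)(x + 4); at x=-3 this is -30, so x increases.
∂F/∂y = 6(y - 1)(y + 3); at y=-2 this is -18, so y increases.
x converges to its nearest critical value 2 (a local min of the x-part); y converges to 1. The iterate converges to (2, 1).

(2, 1)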